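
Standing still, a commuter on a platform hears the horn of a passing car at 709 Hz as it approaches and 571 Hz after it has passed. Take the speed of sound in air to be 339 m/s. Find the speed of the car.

f₁/f₂ = (v + v_s)/(v − v_s), so v_s = v · (f₁ − f₂)/(f₁ + f₂).
v_s = 339 × (709 − 571)/(709 + 571) = 339 × 138/1280 ≈ 37 m/s.

37 m/s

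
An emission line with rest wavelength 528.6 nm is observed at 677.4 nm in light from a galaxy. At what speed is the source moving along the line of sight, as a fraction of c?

λ'/λ₀ = 1.2815 > 1 (redshift), so the source is receding.
λ'/λ₀ = √((1 + β)/(1 − β)) for a receding source ⇒ β = (r² − 1)/(r² + 1) with r = λ'/λ₀.
β = (1.6422 − 1)/(1.6422 + 1) ≈ 0.243.

0.243c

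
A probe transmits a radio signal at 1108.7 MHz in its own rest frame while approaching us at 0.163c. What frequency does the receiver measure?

1306.9 MHz

Relativistic Doppler for frequency: f' = f₀ · √((1 + β)/(1 − β)).
f' = 1108.7 × √(1.1630/0.8370) = 1108.7 × 1.17876 ≈ 1306.9 MHz.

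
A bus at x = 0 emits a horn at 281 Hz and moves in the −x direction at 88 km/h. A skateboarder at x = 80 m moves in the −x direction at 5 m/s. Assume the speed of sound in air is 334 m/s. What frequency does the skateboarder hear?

88 km/h = 24.44 m/s.
The observer lies on the +x side, so the source is heading away from the observer and the observer is heading toward the source.
With source receding and observer approaching, f' = f · (v + v_o)/(v + v_s).
f' = 281 × (334 + 5)/(334 + 24.44) = 281 × 339/358.44 ≈ 266 Hz.

266 Hz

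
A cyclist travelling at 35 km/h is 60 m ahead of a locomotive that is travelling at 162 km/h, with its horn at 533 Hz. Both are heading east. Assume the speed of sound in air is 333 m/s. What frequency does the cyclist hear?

162 km/h = 45 m/s; 35 km/h = 9.722 m/s.
The cyclist is ahead, so the locomotive is moving toward it while the cyclist is moving away from the locomotive.
General Doppler shift: f' = f · (v − v_o)/(v − v_s).
f' = 533 × (333 − 9.722)/(333 − 45) = 533 × 323.28/288 ≈ 598 Hz.

598 Hz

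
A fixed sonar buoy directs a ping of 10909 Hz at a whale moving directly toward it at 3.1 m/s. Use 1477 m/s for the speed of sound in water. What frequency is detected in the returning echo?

10955 Hz

The whale first receives the wave as a moving observer: f₁ = f₀ · (v + u)/v = 10909 × (1477 + 3.1)/1477 ≈ 10932 Hz.
The reflection then acts as a moving source: f₂ = f₁ · v/(v − u) ≈ 10955 Hz.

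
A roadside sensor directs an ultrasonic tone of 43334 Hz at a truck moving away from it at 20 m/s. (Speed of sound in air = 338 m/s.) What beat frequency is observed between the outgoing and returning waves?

At the truck (a moving observer), f₁ = f₀ · (v − u)/v = 43334 × 318/338 ≈ 40770 Hz.
On reflection it acts as a source moving away from the stationary detector: f₂ = f₁ · v/(v + u) = 40770 × 338/358 ≈ 38492 Hz.
Equivalently f₂ = f₀ · (v − u)/(v + u).
Beat frequency: |f₂ − f₀| = 2u·f₀/(v + u) = 2 × 20 × 43334/358 ≈ 4842 Hz.

4842 Hz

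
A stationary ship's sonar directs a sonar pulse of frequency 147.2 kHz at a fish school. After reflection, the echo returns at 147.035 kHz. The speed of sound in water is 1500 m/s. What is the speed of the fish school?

0.84 m/s

Double Doppler shift off a moving reflector: f₂ = f₀ · (v + u)/(v − u) (u > 0 toward emitter).
Rearranging, u = v · (f₂ − f₀)/(f₂ + f₀) = 1500 × -0.165/294.235 ≈ -0.84 m/s.
So the fish school is moving at 0.84 m/s away from the emitter.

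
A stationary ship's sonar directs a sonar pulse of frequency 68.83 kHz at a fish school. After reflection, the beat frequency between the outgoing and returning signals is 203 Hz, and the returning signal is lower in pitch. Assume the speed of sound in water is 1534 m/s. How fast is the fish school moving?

Double Doppler shift off a moving reflector: f₂ = f₀ · (v + u)/(v − u) (u > 0 toward emitter).
Returning signal is lower, so f₂ = f₀ − Δf = 68830 − 203 = 68627 Hz.
Rearranging, u = v · (f₂ − f₀)/(f₂ + f₀) = 1534 × -203/137457 ≈ -2.27 m/s.
So the fish school is moving at 2.27 m/s away from the emitter.

2.27 m/s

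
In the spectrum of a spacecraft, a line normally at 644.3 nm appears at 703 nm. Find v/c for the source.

λ'/λ₀ = 1.0911 > 1 (redshift), so the source is receding.
λ'/λ₀ = √((1 + β)/(1 − β)) for a receding source ⇒ β = (r² − 1)/(r² + 1) with r = λ'/λ₀.
β = (1.1905 − 1)/(1.1905 + 1) ≈ 0.087.

0.087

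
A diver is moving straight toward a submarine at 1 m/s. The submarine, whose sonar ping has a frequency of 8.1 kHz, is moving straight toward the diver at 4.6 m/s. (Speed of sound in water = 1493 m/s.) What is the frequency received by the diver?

General Doppler shift: f' = f · (v + v_o)/(v − v_s).
f' = 8.1 × (1493 + 1)/(1493 − 4.6) = 8.1 × 1494/1488.4 ≈ 8.13 kHz.

8.13 kHz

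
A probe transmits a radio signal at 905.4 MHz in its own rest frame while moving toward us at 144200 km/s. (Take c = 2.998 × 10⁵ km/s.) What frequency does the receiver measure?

1529.4 MHz

β = v/c = 144200/299800 = 0.4810.
Relativistic Doppler for frequency: f' = f₀ · √((1 + β)/(1 − β)).
f' = 905.4 × √(1.4810/0.5190) = 905.4 × 1.68922 ≈ 1529.4 MHz.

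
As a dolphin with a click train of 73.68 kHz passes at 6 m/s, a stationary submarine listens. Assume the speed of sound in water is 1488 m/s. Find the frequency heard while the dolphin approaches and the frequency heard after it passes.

Approaching: f₁ = f · v/(v − v_s) = 73.68 × 1488/1482 ≈ 74.0 kHz.
Receding: f₂ = f · v/(v + v_s) = 73.68 × 1488/1494 ≈ 73.4 kHz.

74.0 kHz approaching; 73.4 kHz receding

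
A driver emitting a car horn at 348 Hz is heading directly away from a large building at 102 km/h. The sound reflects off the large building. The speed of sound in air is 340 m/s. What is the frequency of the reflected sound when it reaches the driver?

294 Hz

102 km/h = 28.33 m/s.
The large building receives the sound from a moving source: f₁ = f₀ · v/(v + v_e) = 348 × 340/368.33 ≈ 321 Hz.
On the return leg the driver is a moving observer: f₂ = f₁ · (v − v_e)/v = 321 × 311.67/340 ≈ 294 Hz.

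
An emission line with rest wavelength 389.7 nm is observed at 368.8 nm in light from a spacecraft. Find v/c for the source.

λ'/λ₀ = 0.9464 < 1 (blueshift), so the source is approaching.
λ'/λ₀ = √((1 − β)/(1 + β)) for an approaching source ⇒ β = (1 − r²)/(1 + r²) with r = λ'/λ₀.
β = (1 − 0.8956)/(1 + 0.8956) ≈ 0.055.

0.055c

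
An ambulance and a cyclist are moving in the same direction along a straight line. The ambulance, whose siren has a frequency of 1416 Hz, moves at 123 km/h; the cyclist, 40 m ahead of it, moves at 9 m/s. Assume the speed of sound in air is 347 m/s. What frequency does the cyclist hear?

1530 Hz

123 km/h = 34.17 m/s.
The cyclist is ahead, so the ambulance is moving toward it while the cyclist is moving away from the ambulance.
General Doppler shift: f' = f · (v − v_o)/(v − v_s).
f' = 1416 × (347 − 9)/(347 − 34.17) = 1416 × 338/312.83 ≈ 1530 Hz.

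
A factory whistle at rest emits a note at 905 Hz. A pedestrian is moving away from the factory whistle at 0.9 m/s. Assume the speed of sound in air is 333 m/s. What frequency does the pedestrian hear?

Moving observer, stationary source: f' = f · (v − v_o)/v.
f' = 905 × (333 − 0.9)/333 = 905 × 332.1/333 ≈ 903 Hz.

903 Hz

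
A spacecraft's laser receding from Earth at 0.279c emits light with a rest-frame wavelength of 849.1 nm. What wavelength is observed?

Relativistic Doppler for wavelength: λ' = λ₀ · √((1 + β)/(1 − β)).
λ' = 849.1 × √(1.2790/0.7210) = 849.1 × 1.33189 ≈ 1130.9 nm.

1130.9 nm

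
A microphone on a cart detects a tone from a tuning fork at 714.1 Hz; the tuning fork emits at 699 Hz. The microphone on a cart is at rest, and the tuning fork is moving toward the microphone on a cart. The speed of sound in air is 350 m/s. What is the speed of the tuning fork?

f' = f · v/(v − v_s) ⇒ v_s = v · |1 − f/f'|.
v_s = 350 × |1 − 699/714.1| = 350 × 0.02115 ≈ 7.4 m/s.

7.4 m/s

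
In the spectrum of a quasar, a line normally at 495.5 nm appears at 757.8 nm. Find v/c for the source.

0.401

λ'/λ₀ = 1.5294 > 1 (redshift), so the source is receding.
λ'/λ₀ = √((1 + β)/(1 − β)) for a receding source ⇒ β = (r² − 1)/(r² + 1) with r = λ'/λ₀.
β = (2.3390 − 1)/(2.3390 + 1) ≈ 0.401.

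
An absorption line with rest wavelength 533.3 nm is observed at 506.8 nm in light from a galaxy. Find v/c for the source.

0.051c

λ'/λ₀ = 0.9503 < 1 (blueshift), so the source is approaching.
λ'/λ₀ = √((1 − β)/(1 + β)) for an approaching source ⇒ β = (1 − r²)/(1 + r²) with r = λ'/λ₀.
β = (1 − 0.9031)/(1 + 0.9031) ≈ 0.051.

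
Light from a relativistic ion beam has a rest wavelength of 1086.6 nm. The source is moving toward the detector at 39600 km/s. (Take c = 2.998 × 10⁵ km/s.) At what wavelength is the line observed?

β = v/c = 39600/299800 = 0.1321.
Relativistic Doppler for wavelength: λ' = λ₀ · √((1 − β)/(1 + β)).
λ' = 1086.6 × √(0.8679/1.1321) = 1086.6 × 0.87558 ≈ 951.4 nm.

951.4 nm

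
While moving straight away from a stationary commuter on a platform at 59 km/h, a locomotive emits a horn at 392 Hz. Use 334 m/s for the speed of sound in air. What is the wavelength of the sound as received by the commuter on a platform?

89.4 cm

59 km/h = 16.39 m/s.
Only the source moves, away from the listener, so f' = f · v/(v + v_s).
f' = 392 × 334/(334 + 16.39) ≈ 374 Hz.
λ' = v/f' = 334/373.665 ≈ 89.4 cm.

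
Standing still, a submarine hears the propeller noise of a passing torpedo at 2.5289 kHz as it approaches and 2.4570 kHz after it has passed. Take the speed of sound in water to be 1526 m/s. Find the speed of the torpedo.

22.0 m/s

f₁/f₂ = (v + v_s)/(v − v_s), so v_s = v · (f₁ − f₂)/(f₁ + f₂).
v_s = 1526 × (2.5289 − 2.4570)/(2.5289 + 2.4570) = 1526 × 0.0719/4.9859 ≈ 22.0 m/s.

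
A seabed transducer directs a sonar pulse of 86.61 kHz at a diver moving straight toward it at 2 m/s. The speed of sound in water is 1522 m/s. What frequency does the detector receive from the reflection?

86.8 kHz

The diver first receives the wave as a moving observer: f₁ = f₀ · (v + u)/v = 86.61 × (1522 + 2)/1522 ≈ 86.7 kHz.
On reflection it acts as a source moving toward the stationary detector: f₂ = f₁ · v/(v − u) = 86.7 × 1522/1520 ≈ 86.8 kHz.
Equivalently f₂ = f₀ · (v + u)/(v − u).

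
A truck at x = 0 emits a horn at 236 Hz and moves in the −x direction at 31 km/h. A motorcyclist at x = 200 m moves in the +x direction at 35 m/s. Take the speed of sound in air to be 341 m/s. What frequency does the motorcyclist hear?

31 km/h = 8.611 m/s.
The observer lies on the +x side, so the source is heading away from the observer and the observer is heading away from the source.
With source receding and observer receding, f' = f · (v − v_o)/(v + v_s).
f' = 236 × (341 − 35)/(341 + 8.611) = 236 × 306/349.61 ≈ 207 Hz.

207 Hz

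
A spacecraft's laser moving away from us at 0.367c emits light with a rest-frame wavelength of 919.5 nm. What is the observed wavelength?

Relativistic Doppler for wavelength: λ' = λ₀ · √((1 + β)/(1 − β)).
λ' = 919.5 × √(1.3670/0.6330) = 919.5 × 1.46954 ≈ 1351.2 nm.

1351.2 nm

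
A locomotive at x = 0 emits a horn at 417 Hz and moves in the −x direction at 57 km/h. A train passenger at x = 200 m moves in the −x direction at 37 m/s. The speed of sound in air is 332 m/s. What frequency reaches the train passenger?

57 km/h = 15.83 m/s.
The observer lies on the +x side, so the source is heading away from the observer and the observer is heading toward the source.
With source receding and observer approaching, f' = f · (v + v_o)/(v + v_s).
f' = 417 × (332 + 37)/(332 + 15.83) = 417 × 369/347.83 ≈ 442 Hz.

442 Hz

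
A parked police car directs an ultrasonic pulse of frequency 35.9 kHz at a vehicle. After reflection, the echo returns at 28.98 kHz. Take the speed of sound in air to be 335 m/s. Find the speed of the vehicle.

Double Doppler shift off a moving reflector: f₂ = f₀ · (v + u)/(v − u) (u > 0 toward emitter).
Rearranging, u = v · (f₂ − f₀)/(f₂ + f₀) = 335 × -6.92/64.88 ≈ -36 m/s.
So the vehicle is moving at 36 m/s away from the emitter.

36 m/s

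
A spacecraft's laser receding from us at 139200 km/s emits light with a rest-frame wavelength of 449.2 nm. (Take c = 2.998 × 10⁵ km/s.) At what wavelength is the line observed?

742.7 nm

β = v/c = 139200/299800 = 0.4643.
Relativistic Doppler for wavelength: λ' = λ₀ · √((1 + β)/(1 − β)).
λ' = 449.2 × √(1.4643/0.5357) = 449.2 × 1.65333 ≈ 742.7 nm.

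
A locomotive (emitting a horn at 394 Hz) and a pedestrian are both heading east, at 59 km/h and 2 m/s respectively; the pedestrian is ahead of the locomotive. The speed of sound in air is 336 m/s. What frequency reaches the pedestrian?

59 km/h = 16.39 m/s.
The pedestrian is ahead, so the locomotive is moving toward it while the pedestrian is moving away from the locomotive.
General Doppler shift: f' = f · (v − v_o)/(v − v_s).
f' = 394 × (336 − 2)/(336 − 16.39) = 394 × 334/319.61 ≈ 412 Hz.

412 Hz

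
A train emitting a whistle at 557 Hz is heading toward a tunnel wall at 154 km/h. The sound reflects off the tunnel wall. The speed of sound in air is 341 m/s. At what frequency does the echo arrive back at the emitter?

717 Hz

154 km/h = 42.78 m/s.
The tunnel wall receives the sound from a moving source: f₁ = f₀ · v/(v − v_e) = 557 × 341/298.22 ≈ 637 Hz.
On the return leg the train is a moving observer: f₂ = f₁ · (v + v_e)/v = 637 × 383.78/341 ≈ 717 Hz.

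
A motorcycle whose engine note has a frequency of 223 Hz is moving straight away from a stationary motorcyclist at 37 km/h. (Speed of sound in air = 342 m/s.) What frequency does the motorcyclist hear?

216 Hz

37 km/h = 10.28 m/s.
Moving source, stationary observer: f' = f · v/(v + v_s) since the source is receding.
f' = 223 × 342/(342 + 10.28) = 223 × 342/352.3 ≈ 216 Hz.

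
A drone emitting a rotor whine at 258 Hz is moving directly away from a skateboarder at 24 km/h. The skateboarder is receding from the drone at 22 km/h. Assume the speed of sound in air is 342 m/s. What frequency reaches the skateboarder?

249 Hz

24 km/h = 6.667 m/s; 22 km/h = 6.111 m/s.
Both move, so f' = f · (v − v_o)/(v + v_s).
f' = 258 × (342 − 6.111)/(342 + 6.667) = 258 × 335.89/348.67 ≈ 249 Hz.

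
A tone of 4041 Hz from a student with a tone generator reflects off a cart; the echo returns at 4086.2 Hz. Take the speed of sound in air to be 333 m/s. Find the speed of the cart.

1.85 m/s

Double Doppler shift off a moving reflector: f₂ = f₀ · (v + u)/(v − u) (u > 0 toward emitter).
Rearranging, u = v · (f₂ − f₀)/(f₂ + f₀) = 333 × 45.2/8127.2 ≈ 1.85 m/s.
So the cart is moving at 1.85 m/s toward the emitter.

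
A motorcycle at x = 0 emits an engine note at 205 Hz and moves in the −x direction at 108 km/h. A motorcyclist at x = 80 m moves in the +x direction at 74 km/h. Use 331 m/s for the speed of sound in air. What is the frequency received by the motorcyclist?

176 Hz

108 km/h = 30 m/s; 74 km/h = 20.56 m/s.
The observer lies on the +x side, so the source is heading away from the observer and the observer is heading away from the source.
General Doppler shift: f' = f · (v − v_o)/(v + v_s).
f' = 205 × (331 − 20.56)/(331 + 30) = 205 × 310.44/361 ≈ 176 Hz.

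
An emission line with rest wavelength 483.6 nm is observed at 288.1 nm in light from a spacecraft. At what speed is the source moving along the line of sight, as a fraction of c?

0.476c

λ'/λ₀ = 0.5957 < 1 (blueshift), so the source is approaching.
λ'/λ₀ = √((1 − β)/(1 + β)) for an approaching source ⇒ β = (1 − r²)/(1 + r²) with r = λ'/λ₀.
β = (1 − 0.3549)/(1 + 0.3549) ≈ 0.476.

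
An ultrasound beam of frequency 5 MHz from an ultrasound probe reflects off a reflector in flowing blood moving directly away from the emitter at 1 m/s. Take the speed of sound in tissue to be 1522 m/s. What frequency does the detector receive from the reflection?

At the reflector in flowing blood (a moving observer), f₁ = f₀ · (v − u)/v = 5 × 1521/1522 ≈ 4.997 MHz.
The reflection then acts as a moving source: f₂ = f₁ · v/(v + u) ≈ 4.993 MHz.

4.993 MHz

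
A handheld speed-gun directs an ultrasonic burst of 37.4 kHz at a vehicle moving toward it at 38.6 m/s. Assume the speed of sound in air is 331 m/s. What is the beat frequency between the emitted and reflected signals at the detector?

9874 Hz

The vehicle first receives the wave as a moving observer: f₁ = f₀ · (v + u)/v = 37.4 × (331 + 38.6)/331 ≈ 41.76 kHz.
On reflection it acts as a source moving toward the stationary detector: f₂ = f₁ · v/(v − u) = 41.76 × 331/292.4 ≈ 47.27 kHz.
Beat frequency (with f₀ = 37400 Hz): |f₂ − f₀| = 2u·f₀/(v − u) = 2 × 38.6 × 37400/292.4 ≈ 9874 Hz.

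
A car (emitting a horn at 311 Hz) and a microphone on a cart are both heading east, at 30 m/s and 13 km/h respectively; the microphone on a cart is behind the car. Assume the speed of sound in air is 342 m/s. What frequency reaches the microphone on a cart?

289 Hz

13 km/h = 3.611 m/s.
The microphone on a cart is behind, so the car is moving away from it while the microphone on a cart is moving toward the car.
With source receding and observer approaching, f' = f · (v + v_o)/(v + v_s).
f' = 311 × (342 + 3.611)/(342 + 30) = 311 × 345.61/372 ≈ 289 Hz.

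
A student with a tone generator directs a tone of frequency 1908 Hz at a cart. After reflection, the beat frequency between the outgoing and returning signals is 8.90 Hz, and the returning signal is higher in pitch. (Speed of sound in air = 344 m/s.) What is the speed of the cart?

Double Doppler shift off a moving reflector: f₂ = f₀ · (v + u)/(v − u) (u > 0 toward emitter).
Returning signal is higher, so f₂ = f₀ + Δf = 1908 + 8.9 = 1916.9 Hz.
Rearranging, u = v · (f₂ − f₀)/(f₂ + f₀) = 344 × 8.9/3824.9 ≈ 0.80 m/s.
So the cart is moving at 0.80 m/s toward the emitter.

0.80 m/s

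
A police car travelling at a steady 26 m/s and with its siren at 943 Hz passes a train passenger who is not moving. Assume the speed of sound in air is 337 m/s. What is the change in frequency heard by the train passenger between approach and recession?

146 Hz

Approaching: f₁ = f · v/(v − v_s) = 943 × 337/311 ≈ 1022 Hz.
Receding: f₂ = f · v/(v + v_s) = 943 × 337/363 ≈ 875 Hz.
Drop: f₁ − f₂ = 2f·v·v_s/(v² − v_s²) = 2 × 943 × 337 × 26/(337² − 26²) ≈ 146 Hz.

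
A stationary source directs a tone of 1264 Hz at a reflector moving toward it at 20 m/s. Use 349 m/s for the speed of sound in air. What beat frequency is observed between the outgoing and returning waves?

The reflector first receives the wave as a moving observer: f₁ = f₀ · (v + u)/v = 1264 × (349 + 20)/349 ≈ 1336.4 Hz.
The reflection then acts as a moving source: f₂ = f₁ · v/(v − u) ≈ 1417.7 Hz.
Beat frequency: |f₂ − f₀| = 2u·f₀/(v − u) = 2 × 20 × 1264/329 ≈ 154 Hz.

154 Hz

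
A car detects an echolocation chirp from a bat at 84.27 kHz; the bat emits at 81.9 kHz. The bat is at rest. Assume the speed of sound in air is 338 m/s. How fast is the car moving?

f' > f, so the car is approaching.
f' = f · (v + v_o)/v ⇒ v_o = v · |f'/f − 1|.
v_o = 338 × |84.27/81.9 − 1| = 338 × 0.02894 ≈ 9.8 m/s.

9.8 m/s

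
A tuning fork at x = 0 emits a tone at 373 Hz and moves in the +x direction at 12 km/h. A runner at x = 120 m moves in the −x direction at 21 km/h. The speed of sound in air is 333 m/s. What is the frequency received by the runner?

383 Hz

12 km/h = 3.333 m/s; 21 km/h = 5.833 m/s.
The observer lies on the +x side, so the source is heading toward the observer and the observer is heading toward the source.
Both move, so f' = f · (v + v_o)/(v − v_s).
f' = 373 × (333 + 5.833)/(333 − 3.333) = 373 × 338.83/329.67 ≈ 383 Hz.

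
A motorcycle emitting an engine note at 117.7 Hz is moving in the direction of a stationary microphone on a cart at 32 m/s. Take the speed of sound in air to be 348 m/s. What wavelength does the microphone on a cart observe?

2.68 m

Moving source, stationary observer: f' = f · v/(v − v_s) since the source is approaching.
f' = 117.7 × 348/(348 − 32) ≈ 130 Hz.
λ' = v/f' = 348/129.619 ≈ 2.68 m.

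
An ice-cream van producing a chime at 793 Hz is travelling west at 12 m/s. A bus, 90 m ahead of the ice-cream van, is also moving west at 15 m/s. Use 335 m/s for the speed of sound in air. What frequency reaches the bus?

The bus is ahead, so the ice-cream van is moving toward it while the bus is moving away from the ice-cream van.
General Doppler shift: f' = f · (v − v_o)/(v − v_s).
f' = 793 × (335 − 15)/(335 − 12) = 793 × 320/323 ≈ 786 Hz.

786 Hz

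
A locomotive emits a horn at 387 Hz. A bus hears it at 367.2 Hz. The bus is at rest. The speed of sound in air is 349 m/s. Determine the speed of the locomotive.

f' < f, so the locomotive is receding.
f' = f · v/(v + v_s) ⇒ v_s = v · |1 − f/f'|.
v_s = 349 × |1 − 387/367.2| = 349 × 0.05392 ≈ 18.8 m/s.

18.8 m/s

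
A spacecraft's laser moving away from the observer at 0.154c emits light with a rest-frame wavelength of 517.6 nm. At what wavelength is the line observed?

604.5 nm

Relativistic Doppler for wavelength: λ' = λ₀ · √((1 + β)/(1 − β)).
λ' = 517.6 × √(1.1540/0.8460) = 517.6 × 1.16793 ≈ 604.5 nm.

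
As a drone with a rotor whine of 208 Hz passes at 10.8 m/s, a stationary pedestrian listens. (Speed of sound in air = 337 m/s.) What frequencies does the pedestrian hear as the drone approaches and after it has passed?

Approaching: f₁ = f · v/(v − v_s) = 208 × 337/326.2 ≈ 215 Hz.
Receding: f₂ = f · v/(v + v_s) = 208 × 337/347.8 ≈ 202 Hz.

215 Hz approaching; 202 Hz receding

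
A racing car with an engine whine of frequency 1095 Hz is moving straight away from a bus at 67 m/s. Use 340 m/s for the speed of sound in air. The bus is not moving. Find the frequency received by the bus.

Moving source, stationary observer: f' = f · v/(v + v_s) since the source is receding.
f' = 1095 × 340/(340 + 67) = 1095 × 340/407 ≈ 915 Hz.

915 Hz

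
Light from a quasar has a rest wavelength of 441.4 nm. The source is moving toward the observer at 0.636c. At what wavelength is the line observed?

Relativistic Doppler for wavelength: λ' = λ₀ · √((1 − β)/(1 + β)).
λ' = 441.4 × √(0.3640/1.6360) = 441.4 × 0.47169 ≈ 208.2 nm.

208.2 nm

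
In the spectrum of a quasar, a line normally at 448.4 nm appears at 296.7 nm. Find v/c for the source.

λ'/λ₀ = 0.6617 < 1 (blueshift), so the source is approaching.
λ'/λ₀ = √((1 − β)/(1 + β)) for an approaching source ⇒ β = (1 − r²)/(1 + r²) with r = λ'/λ₀.
β = (1 − 0.4378)/(1 + 0.4378) ≈ 0.391.

0.391c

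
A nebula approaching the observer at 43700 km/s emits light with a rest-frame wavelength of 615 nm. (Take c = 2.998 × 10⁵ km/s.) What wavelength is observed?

β = v/c = 43700/299800 = 0.1458.
Relativistic Doppler for wavelength: λ' = λ₀ · √((1 − β)/(1 + β)).
λ' = 615 × √(0.8542/1.1458) = 615 × 0.86346 ≈ 531.0 nm.

531.0 nm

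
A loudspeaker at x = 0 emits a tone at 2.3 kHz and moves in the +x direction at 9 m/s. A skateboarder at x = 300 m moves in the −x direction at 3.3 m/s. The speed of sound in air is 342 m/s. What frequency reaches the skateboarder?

2.38 kHz

The observer lies on the +x side, so the source is heading toward the observer and the observer is heading toward the source.
Both move, so f' = f · (v + v_o)/(v − v_s).
f' = 2.3 × (342 + 3.3)/(342 − 9) = 2.3 × 345.3/333 ≈ 2.38 kHz.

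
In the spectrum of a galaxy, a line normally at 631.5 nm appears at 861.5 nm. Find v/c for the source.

0.301c

λ'/λ₀ = 1.3642 > 1 (redshift), so the source is receding.
λ'/λ₀ = √((1 + β)/(1 − β)) for a receding source ⇒ β = (r² − 1)/(r² + 1) with r = λ'/λ₀.
β = (1.8611 − 1)/(1.8611 + 1) ≈ 0.301.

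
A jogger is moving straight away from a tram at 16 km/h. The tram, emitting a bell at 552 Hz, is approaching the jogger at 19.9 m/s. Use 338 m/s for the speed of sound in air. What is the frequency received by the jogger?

16 km/h = 4.444 m/s.
With source approaching and observer receding, f' = f · (v − v_o)/(v − v_s).
f' = 552 × (338 − 4.444)/(338 − 19.9) = 552 × 333.56/318.1 ≈ 579 Hz.

579 Hz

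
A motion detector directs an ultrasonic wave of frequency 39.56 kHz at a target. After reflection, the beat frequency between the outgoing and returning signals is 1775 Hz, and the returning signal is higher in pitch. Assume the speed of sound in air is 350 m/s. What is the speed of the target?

Double Doppler shift off a moving reflector: f₂ = f₀ · (v + u)/(v − u) (u > 0 toward emitter).
Returning signal is higher, so f₂ = f₀ + Δf = 39560 + 1775 = 41335 Hz.
Rearranging, u = v · (f₂ − f₀)/(f₂ + f₀) = 350 × 1775/80895 ≈ 7.7 m/s.
So the target is moving at 7.7 m/s toward the emitter.

7.7 m/s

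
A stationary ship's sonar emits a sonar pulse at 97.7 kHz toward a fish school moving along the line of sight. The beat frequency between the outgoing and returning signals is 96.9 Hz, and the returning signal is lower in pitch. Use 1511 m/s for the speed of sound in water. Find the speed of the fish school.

Double Doppler shift off a moving reflector: f₂ = f₀ · (v + u)/(v − u) (u > 0 toward emitter).
Returning signal is lower, so f₂ = f₀ − Δf = 97700 − 96.9 = 97603.1 Hz.
Rearranging, u = v · (f₂ − f₀)/(f₂ + f₀) = 1511 × -96.9/195303.1 ≈ -0.75 m/s.
So the fish school is moving at 0.75 m/s away from the emitter.

0.75 m/s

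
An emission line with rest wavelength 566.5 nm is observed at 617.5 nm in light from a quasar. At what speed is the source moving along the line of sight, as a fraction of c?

0.086c

λ'/λ₀ = 1.0900 > 1 (redshift), so the source is receding.
λ'/λ₀ = √((1 + β)/(1 − β)) for a receding source ⇒ β = (r² − 1)/(r² + 1) with r = λ'/λ₀.
β = (1.1882 − 1)/(1.1882 + 1) ≈ 0.086.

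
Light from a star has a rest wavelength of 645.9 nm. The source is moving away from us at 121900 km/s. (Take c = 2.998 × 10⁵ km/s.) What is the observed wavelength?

β = v/c = 121900/299800 = 0.4066.
Relativistic Doppler for wavelength: λ' = λ₀ · √((1 + β)/(1 − β)).
λ' = 645.9 × √(1.4066/0.5934) = 645.9 × 1.53962 ≈ 994.4 nm.

994.4 nm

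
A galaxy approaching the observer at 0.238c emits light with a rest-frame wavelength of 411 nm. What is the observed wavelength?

322.4 nm

Relativistic Doppler for wavelength: λ' = λ₀ · √((1 − β)/(1 + β)).
λ' = 411 × √(0.7620/1.2380) = 411 × 0.78454 ≈ 322.4 nm.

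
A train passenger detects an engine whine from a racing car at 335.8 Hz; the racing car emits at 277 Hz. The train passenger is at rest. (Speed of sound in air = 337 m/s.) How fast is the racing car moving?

59 m/s

f' > f, so the racing car is approaching.
f' = f · v/(v − v_s) ⇒ v_s = v · |1 − f/f'|.
v_s = 337 × |1 − 277/335.8| = 337 × 0.1751 ≈ 59 m/s.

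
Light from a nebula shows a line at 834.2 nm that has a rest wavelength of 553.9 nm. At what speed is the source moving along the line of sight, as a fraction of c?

0.388c

λ'/λ₀ = 1.5060 > 1 (redshift), so the source is receding.
λ'/λ₀ = √((1 + β)/(1 − β)) for a receding source ⇒ β = (r² − 1)/(r² + 1) with r = λ'/λ₀.
β = (2.2682 − 1)/(2.2682 + 1) ≈ 0.388.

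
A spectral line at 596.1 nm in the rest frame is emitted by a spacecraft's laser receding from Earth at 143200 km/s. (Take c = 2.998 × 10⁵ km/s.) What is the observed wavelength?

β = v/c = 143200/299800 = 0.4777.
Relativistic Doppler for wavelength: λ' = λ₀ · √((1 + β)/(1 − β)).
λ' = 596.1 × √(1.4777/0.5223) = 596.1 × 1.68192 ≈ 1002.6 nm.

1002.6 nm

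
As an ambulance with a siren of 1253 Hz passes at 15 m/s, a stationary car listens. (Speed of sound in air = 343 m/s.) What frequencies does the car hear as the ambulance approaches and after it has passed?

1310 Hz approaching; 1200 Hz receding

Approaching: f₁ = f · v/(v − v_s) = 1253 × 343/328 ≈ 1310 Hz.
Receding: f₂ = f · v/(v + v_s) = 1253 × 343/358 ≈ 1200 Hz.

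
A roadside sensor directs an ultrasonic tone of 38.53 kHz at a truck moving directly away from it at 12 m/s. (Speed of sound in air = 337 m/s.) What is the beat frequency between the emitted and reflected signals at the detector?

The truck first receives the wave as a moving observer: f₁ = f₀ · (v − u)/v = 38.53 × (337 − 12)/337 ≈ 37.16 kHz.
On reflection it acts as a source moving away from the stationary detector: f₂ = f₁ · v/(v + u) = 37.16 × 337/349 ≈ 35.88 kHz.
Equivalently f₂ = f₀ · (v − u)/(v + u).
Beat frequency (with f₀ = 38530 Hz): |f₂ − f₀| = 2u·f₀/(v + u) = 2 × 12 × 38530/349 ≈ 2650 Hz.

2650 Hz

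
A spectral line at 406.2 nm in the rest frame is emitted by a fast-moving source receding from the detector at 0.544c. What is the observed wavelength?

747.4 nm

Relativistic Doppler for wavelength: λ' = λ₀ · √((1 + β)/(1 − β)).
λ' = 406.2 × √(1.5440/0.4560) = 406.2 × 1.84010 ≈ 747.4 nm.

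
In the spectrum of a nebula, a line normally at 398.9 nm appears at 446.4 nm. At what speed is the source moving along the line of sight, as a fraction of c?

0.112c

λ'/λ₀ = 1.1191 > 1 (redshift), so the source is receding.
λ'/λ₀ = √((1 + β)/(1 − β)) for a receding source ⇒ β = (r² − 1)/(r² + 1) with r = λ'/λ₀.
β = (1.2523 − 1)/(1.2523 + 1) ≈ 0.112.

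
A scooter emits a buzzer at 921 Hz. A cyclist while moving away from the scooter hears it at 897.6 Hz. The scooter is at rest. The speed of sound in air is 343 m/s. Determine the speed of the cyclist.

8.7 m/s

f' = f · (v − v_o)/v ⇒ v_o = v · |f'/f − 1|.
v_o = 343 × |897.6/921 − 1| = 343 × 0.02541 ≈ 8.7 m/s.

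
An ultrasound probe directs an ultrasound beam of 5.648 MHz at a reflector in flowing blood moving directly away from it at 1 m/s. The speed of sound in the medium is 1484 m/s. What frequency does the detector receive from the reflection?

At the reflector in flowing blood (a moving observer), f₁ = f₀ · (v − u)/v = 5.648 × 1483/1484 ≈ 5.644 MHz.
On reflection it acts as a source moving away from the stationary detector: f₂ = f₁ · v/(v + u) = 5.644 × 1484/1485 ≈ 5.640 MHz.

5.640 MHz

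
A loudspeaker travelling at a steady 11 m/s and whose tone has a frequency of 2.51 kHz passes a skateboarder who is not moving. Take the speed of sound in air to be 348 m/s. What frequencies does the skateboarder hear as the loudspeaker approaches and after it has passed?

Approaching: f₁ = f · v/(v − v_s) = 2.51 × 348/337 ≈ 2.59 kHz.
Receding: f₂ = f · v/(v + v_s) = 2.51 × 348/359 ≈ 2.43 kHz.

2.59 kHz approaching; 2.43 kHz receding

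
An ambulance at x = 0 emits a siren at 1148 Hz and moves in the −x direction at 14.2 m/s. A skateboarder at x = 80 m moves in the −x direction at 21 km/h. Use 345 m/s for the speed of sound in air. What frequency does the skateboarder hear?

1121 Hz

21 km/h = 5.833 m/s.
The observer lies on the +x side, so the source is heading away from the observer and the observer is heading toward the source.
General Doppler shift: f' = f · (v + v_o)/(v + v_s).
f' = 1148 × (345 + 5.833)/(345 + 14.2) = 1148 × 350.83/359.2 ≈ 1121 Hz.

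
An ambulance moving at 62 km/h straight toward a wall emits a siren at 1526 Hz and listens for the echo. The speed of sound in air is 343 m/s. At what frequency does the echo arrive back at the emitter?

62 km/h = 17.22 m/s.
The wall receives the sound from a moving source: f₁ = f₀ · v/(v − v_e) = 1526 × 343/325.78 ≈ 1607 Hz.
On the return leg the ambulance is a moving observer: f₂ = f₁ · (v + v_e)/v = 1607 × 360.22/343 ≈ 1687 Hz.

1687 Hz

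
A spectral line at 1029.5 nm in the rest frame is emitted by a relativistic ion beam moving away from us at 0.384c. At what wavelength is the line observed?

1543.1 nm

Relativistic Doppler for wavelength: λ' = λ₀ · √((1 + β)/(1 − β)).
λ' = 1029.5 × √(1.3840/0.6160) = 1029.5 × 1.49892 ≈ 1543.1 nm.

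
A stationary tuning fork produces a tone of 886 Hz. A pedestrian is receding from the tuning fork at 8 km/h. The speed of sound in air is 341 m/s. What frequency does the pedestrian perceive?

8 km/h = 2.222 m/s.
Only the observer moves, away from the source, so f' = f · (v − v_o)/v.
f' = 886 × (341 − 2.222)/341 = 886 × 338.78/341 ≈ 880 Hz.

880 Hz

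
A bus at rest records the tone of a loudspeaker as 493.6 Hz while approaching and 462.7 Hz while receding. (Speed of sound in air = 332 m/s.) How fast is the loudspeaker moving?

f₁/f₂ = (v + v_s)/(v − v_s), so v_s = v · (f₁ − f₂)/(f₁ + f₂).
v_s = 332 × (493.6 − 462.7)/(493.6 + 462.7) = 332 × 30.9/956.3 ≈ 10.7 m/s.

10.7 m/s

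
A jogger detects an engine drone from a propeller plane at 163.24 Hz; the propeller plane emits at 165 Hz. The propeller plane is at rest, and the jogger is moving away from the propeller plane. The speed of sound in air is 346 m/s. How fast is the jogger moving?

f' = f · (v − v_o)/v ⇒ v_o = v · |f'/f − 1|.
v_o = 346 × |163.24/165 − 1| = 346 × 0.01067 ≈ 3.7 m/s.

3.7 m/s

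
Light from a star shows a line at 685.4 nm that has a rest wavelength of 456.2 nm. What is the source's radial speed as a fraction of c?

0.386c

λ'/λ₀ = 1.5024 > 1 (redshift), so the source is receding.
λ'/λ₀ = √((1 + β)/(1 − β)) for a receding source ⇒ β = (r² − 1)/(r² + 1) with r = λ'/λ₀.
β = (2.2572 − 1)/(2.2572 + 1) ≈ 0.386.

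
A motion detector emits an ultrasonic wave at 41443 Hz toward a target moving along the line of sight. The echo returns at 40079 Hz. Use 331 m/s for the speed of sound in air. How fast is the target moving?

5.5 m/s

Double Doppler shift off a moving reflector: f₂ = f₀ · (v + u)/(v − u) (u > 0 toward emitter).
Rearranging, u = v · (f₂ − f₀)/(f₂ + f₀) = 331 × -1364/81522 ≈ -5.5 m/s.
So the target is moving at 5.5 m/s away from the emitter.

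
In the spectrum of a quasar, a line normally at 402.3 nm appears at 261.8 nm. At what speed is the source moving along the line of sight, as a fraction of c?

0.405

λ'/λ₀ = 0.6508 < 1 (blueshift), so the source is approaching.
λ'/λ₀ = √((1 − β)/(1 + β)) for an approaching source ⇒ β = (1 − r²)/(1 + r²) with r = λ'/λ₀.
β = (1 − 0.4235)/(1 + 0.4235) ≈ 0.405.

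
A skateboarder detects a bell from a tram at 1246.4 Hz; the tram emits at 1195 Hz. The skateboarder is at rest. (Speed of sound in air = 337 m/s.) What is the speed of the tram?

f' > f, so the tram is approaching.
f' = f · v/(v − v_s) ⇒ v_s = v · |1 − f/f'|.
v_s = 337 × |1 − 1195/1246.4| = 337 × 0.04124 ≈ 13.9 m/s.

13.9 m/s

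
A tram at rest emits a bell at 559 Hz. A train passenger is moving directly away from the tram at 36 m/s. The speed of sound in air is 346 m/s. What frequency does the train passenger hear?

Moving observer, stationary source: f' = f · (v − v_o)/v.
f' = 559 × (346 − 36)/346 = 559 × 310/346 ≈ 501 Hz.

501 Hz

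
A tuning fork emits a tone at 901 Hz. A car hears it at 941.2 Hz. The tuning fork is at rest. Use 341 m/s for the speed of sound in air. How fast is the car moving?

f' > f, so the car is approaching.
f' = f · (v + v_o)/v ⇒ v_o = v · |f'/f − 1|.
v_o = 341 × |941.2/901 − 1| = 341 × 0.04462 ≈ 15.2 m/s.

15.2 m/s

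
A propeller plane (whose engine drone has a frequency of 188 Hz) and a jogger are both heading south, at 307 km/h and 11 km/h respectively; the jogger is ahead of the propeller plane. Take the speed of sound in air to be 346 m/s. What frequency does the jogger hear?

307 km/h = 85.28 m/s; 11 km/h = 3.056 m/s.
The jogger is ahead, so the propeller plane is moving toward it while the jogger is moving away from the propeller plane.
Both move, so f' = f · (v − v_o)/(v − v_s).
f' = 188 × (346 − 3.056)/(346 − 85.28) = 188 × 342.94/260.72 ≈ 247 Hz.

247 Hz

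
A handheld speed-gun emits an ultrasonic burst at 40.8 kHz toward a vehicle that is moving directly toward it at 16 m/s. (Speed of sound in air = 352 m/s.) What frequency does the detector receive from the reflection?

At the vehicle (a moving observer), f₁ = f₀ · (v + u)/v = 40.8 × 368/352 ≈ 42.7 kHz.
On reflection it acts as a source moving toward the stationary detector: f₂ = f₁ · v/(v − u) = 42.7 × 352/336 ≈ 44.7 kHz.

44.7 kHz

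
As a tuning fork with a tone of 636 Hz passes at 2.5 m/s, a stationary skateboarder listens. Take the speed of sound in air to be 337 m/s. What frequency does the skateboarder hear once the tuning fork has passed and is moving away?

Receding: f₂ = f · v/(v + v_s) = 636 × 337/339.5 ≈ 631 Hz.

631 Hz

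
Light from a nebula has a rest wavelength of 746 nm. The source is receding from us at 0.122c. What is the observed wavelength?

Relativistic Doppler for wavelength: λ' = λ₀ · √((1 + β)/(1 − β)).
λ' = 746 × √(1.1220/0.8780) = 746 × 1.13044 ≈ 843.3 nm.

843.3 nm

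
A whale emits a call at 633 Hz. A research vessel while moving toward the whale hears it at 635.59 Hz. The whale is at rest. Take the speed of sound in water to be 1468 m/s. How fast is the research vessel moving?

f' = f · (v + v_o)/v ⇒ v_o = v · |f'/f − 1|.
v_o = 1468 × |635.59/633 − 1| = 1468 × 0.004092 ≈ 6.0 m/s.

6.0 m/s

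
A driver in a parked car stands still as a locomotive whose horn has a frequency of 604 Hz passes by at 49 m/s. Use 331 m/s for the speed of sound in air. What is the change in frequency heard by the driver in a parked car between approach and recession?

183 Hz

Approaching: f₁ = f · v/(v − v_s) = 604 × 331/282 ≈ 709 Hz.
Receding: f₂ = f · v/(v + v_s) = 604 × 331/380 ≈ 526 Hz.
Drop: f₁ − f₂ = 2f·v·v_s/(v² − v_s²) = 2 × 604 × 331 × 49/(331² − 49²) ≈ 183 Hz.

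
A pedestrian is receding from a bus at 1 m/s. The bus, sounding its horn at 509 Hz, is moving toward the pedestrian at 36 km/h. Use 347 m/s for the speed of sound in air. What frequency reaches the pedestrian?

523 Hz

36 km/h = 10 m/s.
General Doppler shift: f' = f · (v − v_o)/(v − v_s).
f' = 509 × (347 − 1)/(347 − 10) = 509 × 346/337 ≈ 523 Hz.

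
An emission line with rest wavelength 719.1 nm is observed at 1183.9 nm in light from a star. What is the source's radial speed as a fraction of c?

λ'/λ₀ = 1.6464 > 1 (redshift), so the source is receding.
λ'/λ₀ = √((1 + β)/(1 − β)) for a receding source ⇒ β = (r² − 1)/(r² + 1) with r = λ'/λ₀.
β = (2.7105 − 1)/(2.7105 + 1) ≈ 0.461.

0.461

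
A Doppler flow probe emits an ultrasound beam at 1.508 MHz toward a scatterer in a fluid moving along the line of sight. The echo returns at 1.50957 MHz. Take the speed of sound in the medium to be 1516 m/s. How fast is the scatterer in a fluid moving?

Double Doppler shift off a moving reflector: f₂ = f₀ · (v + u)/(v − u) (u > 0 toward emitter).
Rearranging, u = v · (f₂ − f₀)/(f₂ + f₀) = 1516 × 0.00157/3.01757 ≈ 0.79 m/s.
So the scatterer in a fluid is moving at 0.79 m/s toward the emitter.

0.79 m/s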